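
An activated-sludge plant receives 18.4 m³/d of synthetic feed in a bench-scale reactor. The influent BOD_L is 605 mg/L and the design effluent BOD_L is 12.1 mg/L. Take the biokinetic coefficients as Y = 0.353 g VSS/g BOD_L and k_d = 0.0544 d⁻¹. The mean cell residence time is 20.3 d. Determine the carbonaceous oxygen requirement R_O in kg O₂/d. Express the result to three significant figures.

Correct the yield for decay: Y_obs = Y/(1 + k_d θ_c) = 0.353 / (1 + 0.0544 × 20.3) = 0.353 / 2.104 = 0.1678.
Substrate removed = Q·(S₀ − S) = 18.4 m³/d × (605 − 12.1) g/m³ = 1.09×10^4 g/d = 10.91 kg/d.
P_X = Y_obs·Q·(S₀ − S) = 0.1678 × 10.91 = 1.830 kg VSS/d.
R_O = Q·(S₀ − S) − 1.42·P_X = 10.91 − 1.42 × 1.830 = 8.311 kg O₂/d.

R_O ≈ 8.31 kg O₂/d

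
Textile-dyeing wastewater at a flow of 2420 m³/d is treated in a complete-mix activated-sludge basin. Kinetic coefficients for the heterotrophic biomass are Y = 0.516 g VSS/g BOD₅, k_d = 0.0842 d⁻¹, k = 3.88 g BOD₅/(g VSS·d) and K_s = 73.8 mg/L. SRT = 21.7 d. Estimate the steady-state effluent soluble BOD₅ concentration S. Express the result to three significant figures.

S ≈ 5.14 mg/L

From the Monod/SRT balance for a CMAS, S = K_s·(1+k_d θ_c)/[θ_c·(Y k − k_d) − 1] = 73.8 × (1 + 0.0842 × 21.7) / [21.7 × (0.516 × 3.88 − 0.0842) − 1] = 208.6 / 40.62 = 5.137 mg/L.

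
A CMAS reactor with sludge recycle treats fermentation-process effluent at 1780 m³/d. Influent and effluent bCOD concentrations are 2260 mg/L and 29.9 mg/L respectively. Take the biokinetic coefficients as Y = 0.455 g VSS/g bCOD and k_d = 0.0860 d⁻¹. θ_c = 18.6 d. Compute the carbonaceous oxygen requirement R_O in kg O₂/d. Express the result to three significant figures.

The observed yield is Y_obs = Y/(1 + k_d·θ_c) = 0.455 / (1 + 0.0860 × 18.6) = 0.455 / 2.600 = 0.1750 g VSS per g bCOD removed.
Mass of bCOD removed per day: Q(S₀ − S) = 1780 × 2230 g/m³ = 3970 kg/d.
Biomass synthesised: P_X = Y_obs × 3970 = 694.8 kg VSS/d.
Carbonaceous O₂ demand = substrate oxidised − cell-mass equivalent = 3970 − 1.42 × 694.8 = 2983 kg O₂/d.

R_O ≈ 2980 kg O₂/d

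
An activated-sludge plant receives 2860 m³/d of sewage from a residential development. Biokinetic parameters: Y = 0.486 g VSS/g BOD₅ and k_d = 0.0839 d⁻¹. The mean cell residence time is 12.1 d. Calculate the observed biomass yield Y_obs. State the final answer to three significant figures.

Y_obs ≈ 0.241 g VSS/g BOD₅

Y_obs = Y / (1 + k_d θ_c) = 0.486 / (1 + 0.0839 × 12.1) = 0.486 / 2.015 = 0.2412.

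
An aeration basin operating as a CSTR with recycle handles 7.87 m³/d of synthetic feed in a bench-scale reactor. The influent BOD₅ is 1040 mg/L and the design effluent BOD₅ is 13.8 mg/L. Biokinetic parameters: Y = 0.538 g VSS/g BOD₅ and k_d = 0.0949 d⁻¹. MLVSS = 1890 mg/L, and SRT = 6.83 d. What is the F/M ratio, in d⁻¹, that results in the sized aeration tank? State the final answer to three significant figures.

F/M ≈ 0.455 d⁻¹

Steady-state biomass mass balance: V·X·(1 + k_d·θ_c) = Y·Q·(S₀ − S)·θ_c, so V = 0.538 × 7.87 × (1040 − 13.8) × 6.83 / [1890 × (1 + 0.0949 × 6.83)] = 2.97×10^4 / 3115 = 9.527 m³.
F/M = applied load / biomass = Q·S₀/(V·X) = 7.87 × 1040 / (9.527 × 1890) = 0.4546 d⁻¹.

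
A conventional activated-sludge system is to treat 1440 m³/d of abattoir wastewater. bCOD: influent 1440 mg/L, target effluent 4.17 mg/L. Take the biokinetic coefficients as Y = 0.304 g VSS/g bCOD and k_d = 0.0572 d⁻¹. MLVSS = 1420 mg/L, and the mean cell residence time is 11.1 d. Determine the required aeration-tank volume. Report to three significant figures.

From the SRT design equation V = Y Q (S₀−S) θ_c / [X (1 + k_d θ_c)] = 0.304 × 1440 × (1440 − 4.17) × 11.1 / [1420 × (1 + 0.0572 × 11.1)] = 6.98×10^6 / 2322 = 3005 m³.

V ≈ 3010 m³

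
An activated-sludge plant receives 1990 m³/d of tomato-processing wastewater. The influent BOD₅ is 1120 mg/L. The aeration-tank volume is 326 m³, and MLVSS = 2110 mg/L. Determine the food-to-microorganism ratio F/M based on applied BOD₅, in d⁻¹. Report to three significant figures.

F/M = Q·S₀ / (V·X) = 1990 × 1120 / (326.0 × 2110) = 3.240 g BOD₅·(g VSS·d)⁻¹.

F/M ≈ 3.24 d⁻¹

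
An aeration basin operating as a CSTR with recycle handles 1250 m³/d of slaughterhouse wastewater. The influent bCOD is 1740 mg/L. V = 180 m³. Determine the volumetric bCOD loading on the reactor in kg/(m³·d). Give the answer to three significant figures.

Volumetric loading L_v = Q·S₀ / V = 1250 × 1740 g/m³ / 180.0 m³ = 12083 g/(m³·d) = 12.08 kg bCOD/(m³·d).

L_v ≈ 12.1 kg bCOD/(m³·d)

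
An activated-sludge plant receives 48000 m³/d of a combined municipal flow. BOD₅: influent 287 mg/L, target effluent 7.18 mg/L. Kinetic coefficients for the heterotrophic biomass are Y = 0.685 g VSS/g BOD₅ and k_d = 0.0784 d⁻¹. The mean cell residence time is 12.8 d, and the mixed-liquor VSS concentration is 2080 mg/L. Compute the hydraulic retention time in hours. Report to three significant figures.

Steady-state biomass mass balance: V·X·(1 + k_d·θ_c) = Y·Q·(S₀ − S)·θ_c, so V = 0.685 × 48000 × (287 − 7.18) × 12.8 / [2080 × (1 + 0.0784 × 12.8)] = 1.18×10^8 / 4167 = 28259 m³.
HRT = V/Q = 28259 m³ / 48000 m³·d⁻¹ = 0.5887 d × 24 = 14.13 h.

τ ≈ 14.1 h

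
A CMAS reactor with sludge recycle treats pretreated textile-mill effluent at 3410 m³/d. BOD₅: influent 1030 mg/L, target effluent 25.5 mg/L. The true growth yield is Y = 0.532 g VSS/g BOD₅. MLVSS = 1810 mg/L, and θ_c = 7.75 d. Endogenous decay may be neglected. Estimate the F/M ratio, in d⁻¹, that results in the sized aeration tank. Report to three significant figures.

With k_d = 0 the design equation reduces to V = Y Q (S₀−S) θ_c / X = 0.532 × 3410 × (1030 − 25.5) × 7.75 / 1810 = 7803 m³.
Food-to-microorganism ratio F/M = Q S₀ / (V X) = 3410 × 1030 / (7803 × 1810) = 0.2487 d⁻¹.

F/M ≈ 0.249 d⁻¹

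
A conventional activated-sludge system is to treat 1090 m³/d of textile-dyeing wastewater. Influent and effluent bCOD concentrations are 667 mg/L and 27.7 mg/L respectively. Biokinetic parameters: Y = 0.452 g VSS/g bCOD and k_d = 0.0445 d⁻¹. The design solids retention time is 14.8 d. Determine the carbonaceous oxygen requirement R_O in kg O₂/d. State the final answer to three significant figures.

Y_obs = Y / (1 + k_d θ_c) = 0.452 / (1 + 0.0445 × 14.8) = 0.452 / 1.659 = 0.2725.
Mass of bCOD removed per day: Q(S₀ − S) = 1090 × 639.3 g/m³ = 696.8 kg/d.
Net sludge production P_X = 0.2725 × 696.8 = 189.9 kg VSS/d.
R_O = Q·ΔS − 1.42 P_X = 696.8 − 269.7 = 427.2 kg O₂/d.

R_O ≈ 427 kg O₂/d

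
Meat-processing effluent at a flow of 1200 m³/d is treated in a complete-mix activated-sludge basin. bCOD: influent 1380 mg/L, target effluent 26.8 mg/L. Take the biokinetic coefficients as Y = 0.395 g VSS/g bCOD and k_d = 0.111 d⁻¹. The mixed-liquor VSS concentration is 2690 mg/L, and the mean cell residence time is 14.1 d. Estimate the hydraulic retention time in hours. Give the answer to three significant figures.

From the SRT design equation V = Y Q (S₀−S) θ_c / [X (1 + k_d θ_c)] = 0.395 × 1200 × (1380 − 26.8) × 14.1 / [2690 × (1 + 0.111 × 14.1)] = 9.04×10^6 / 6900 = 1311 m³.
Hydraulic retention time τ = V/Q = 1311 / 1200 = 1.092 d = 26.21 h.

τ ≈ 26.2 h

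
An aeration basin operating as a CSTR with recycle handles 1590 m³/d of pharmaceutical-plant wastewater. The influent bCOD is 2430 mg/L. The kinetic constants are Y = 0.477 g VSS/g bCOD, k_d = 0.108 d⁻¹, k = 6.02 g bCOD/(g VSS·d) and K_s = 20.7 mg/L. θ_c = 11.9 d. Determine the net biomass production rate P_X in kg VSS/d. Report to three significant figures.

P_X ≈ 806 kg VSS/d

Effluent substrate depends only on kinetics and SRT: S = K_s(1 + k_d θ_c) / [θ_c(Yk − k_d) − 1] = 20.7 × (1 + 0.108 × 11.9) / [11.9 × (0.477 × 6.02 − 0.108) − 1] = 47.30 / 31.89 = 1.484 mg/L.
Observed yield with endogenous decay: Y_obs = Y / (1 + k_d·θ_c) = 0.477 / (1 + 0.108 × 11.9) = 0.477 / 2.285 = 0.2087 g VSS/g bCOD.
Q·(S₀ − S) = 1590 × (2430 − 1.48) × 10⁻³ = 3861 kg/d removed.
So the net sludge growth is P_X = 0.2087 × 3861 = 806.0 kg VSS/d.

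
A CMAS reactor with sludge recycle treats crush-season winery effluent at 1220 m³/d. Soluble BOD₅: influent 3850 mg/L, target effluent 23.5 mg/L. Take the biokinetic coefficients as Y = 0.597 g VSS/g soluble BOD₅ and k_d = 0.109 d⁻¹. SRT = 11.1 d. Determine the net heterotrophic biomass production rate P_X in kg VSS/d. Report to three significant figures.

Correct the yield for decay: Y_obs = Y/(1 + k_d θ_c) = 0.597 / (1 + 0.109 × 11.1) = 0.597 / 2.210 = 0.2701.
Q·(S₀ − S) = 1220 × (3850 − 23.5) × 10⁻³ = 4668 kg/d removed.
Biomass produced: P_X = Y_obs·Q·ΔS = 0.2701 × 4668 ≈ 1261 kg VSS/d.

P_X ≈ 1260 kg VSS/d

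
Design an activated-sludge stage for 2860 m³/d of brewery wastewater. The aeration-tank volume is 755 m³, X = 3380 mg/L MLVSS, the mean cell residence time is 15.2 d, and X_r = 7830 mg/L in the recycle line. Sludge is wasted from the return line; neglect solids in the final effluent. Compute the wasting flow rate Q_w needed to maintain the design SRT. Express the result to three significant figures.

Q_w ≈ 21.4 m³/d

Wasting from the return line (neglecting effluent solids): Q_w = V·X / (θ_c·X_r) = 755.0 × 3380 / (15.2 × 7830) = 21.44 m³/d.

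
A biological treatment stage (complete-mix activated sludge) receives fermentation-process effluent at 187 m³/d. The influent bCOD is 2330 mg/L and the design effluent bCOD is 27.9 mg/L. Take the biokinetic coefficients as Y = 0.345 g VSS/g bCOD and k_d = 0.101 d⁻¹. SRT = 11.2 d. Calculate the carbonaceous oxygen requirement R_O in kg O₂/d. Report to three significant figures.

The observed yield is Y_obs = Y/(1 + k_d·θ_c) = 0.345 / (1 + 0.101 × 11.2) = 0.345 / 2.131 = 0.1619 g VSS per g bCOD removed.
Q·(S₀ − S) = 187 × (2330 − 27.9) × 10⁻³ = 430.5 kg/d removed.
Biomass synthesised: P_X = Y_obs × 430.5 = 69.69 kg VSS/d.
R_O = Q·(S₀ − S) − 1.42·P_X = 430.5 − 1.42 × 69.69 = 331.5 kg O₂/d.

R_O ≈ 332 kg O₂/d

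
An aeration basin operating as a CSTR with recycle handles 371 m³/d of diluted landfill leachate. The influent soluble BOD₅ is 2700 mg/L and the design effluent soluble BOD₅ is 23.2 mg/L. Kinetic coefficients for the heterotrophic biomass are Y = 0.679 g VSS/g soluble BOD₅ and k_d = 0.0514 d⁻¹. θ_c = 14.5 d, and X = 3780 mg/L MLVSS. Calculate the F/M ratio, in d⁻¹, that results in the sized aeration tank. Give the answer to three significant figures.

F/M ≈ 0.179 d⁻¹

Steady-state biomass mass balance: V·X·(1 + k_d·θ_c) = Y·Q·(S₀ − S)·θ_c, so V = 0.679 × 371 × (2700 − 23.2) × 14.5 / [3780 × (1 + 0.0514 × 14.5)] = 9.78×10^6 / 6597 = 1482 m³.
F/M = Q·S₀ / (V·X) = 371 × 2700 / (1482 × 3780) = 0.1788 g soluble BOD₅·(g VSS·d)⁻¹.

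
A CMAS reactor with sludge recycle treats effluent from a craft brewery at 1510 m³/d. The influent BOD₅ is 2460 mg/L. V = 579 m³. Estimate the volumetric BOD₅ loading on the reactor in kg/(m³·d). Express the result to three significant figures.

Applied BOD₅ load per unit volume = Q·S₀/V = (1510 × 2460/1000)/579.0 = 6.416 kg BOD₅·m⁻³·d⁻¹.

L_v ≈ 6.42 kg BOD₅/(m³·d)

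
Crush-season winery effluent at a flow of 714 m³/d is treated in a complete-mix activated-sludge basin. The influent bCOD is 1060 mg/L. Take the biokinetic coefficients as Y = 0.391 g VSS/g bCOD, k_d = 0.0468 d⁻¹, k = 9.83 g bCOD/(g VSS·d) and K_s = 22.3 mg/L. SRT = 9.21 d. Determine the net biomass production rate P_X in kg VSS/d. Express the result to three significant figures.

P_X ≈ 207 kg VSS/d

For a completely mixed reactor with recycle the Lawrence–McCarty relation gives S = K_s·(1 + k_d·θ_c) / [θ_c·(Y·k − k_d) − 1] = 22.3 × (1 + 0.0468 × 9.21) / [9.21 × (0.391 × 9.83 − 0.0468) − 1] = 31.91 / 33.97 = 0.9395 mg/L.
Y_obs = Y / (1 + k_d θ_c) = 0.391 / (1 + 0.0468 × 9.21) = 0.391 / 1.431 = 0.2732.
ΔS = 1060 − 0.939 = 1059 mg/L, so the substrate removal rate is 714 × 1059/1000 = 756.2 kg bCOD/d.
So the net sludge growth is P_X = 0.2732 × 756.2 = 206.6 kg VSS/d.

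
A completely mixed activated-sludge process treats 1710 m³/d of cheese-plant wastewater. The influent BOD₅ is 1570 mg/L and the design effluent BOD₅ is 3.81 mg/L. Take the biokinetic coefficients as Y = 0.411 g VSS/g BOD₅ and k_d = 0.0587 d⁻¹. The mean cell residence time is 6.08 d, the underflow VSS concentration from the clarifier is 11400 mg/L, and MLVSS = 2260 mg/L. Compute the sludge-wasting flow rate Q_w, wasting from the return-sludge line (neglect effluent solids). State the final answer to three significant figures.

Q_w ≈ 71.2 m³/d

Rearranging the biomass balance for a CMAS with decay, V = Y·Q·ΔS·θ_c / [X·(1+k_d θ_c)] = 0.411 × 1710 × (1570 − 3.81) × 6.08 / [2260 × (1 + 0.0587 × 6.08)] = 6.69×10^6 / 3067 = 2182 m³.
Wasting from the return line (neglecting effluent solids): Q_w = V·X / (θ_c·X_r) = 2182 × 2260 / (6.08 × 11400) = 71.16 m³/d.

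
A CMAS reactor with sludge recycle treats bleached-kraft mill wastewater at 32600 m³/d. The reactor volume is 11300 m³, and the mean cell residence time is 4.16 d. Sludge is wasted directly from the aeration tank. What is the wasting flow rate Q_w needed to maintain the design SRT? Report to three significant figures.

Wasting from the aeration tank: Q_w = V / θ_c = 11300 / 4.16 = 2716 m³/d.

Q_w ≈ 2720 m³/d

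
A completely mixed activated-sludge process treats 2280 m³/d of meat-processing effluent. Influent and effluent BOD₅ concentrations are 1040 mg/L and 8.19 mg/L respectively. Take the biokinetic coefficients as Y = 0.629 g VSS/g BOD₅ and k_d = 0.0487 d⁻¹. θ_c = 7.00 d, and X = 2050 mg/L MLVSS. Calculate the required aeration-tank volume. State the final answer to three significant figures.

Steady-state biomass mass balance: V·X·(1 + k_d·θ_c) = Y·Q·(S₀ − S)·θ_c, so V = 0.629 × 2280 × (1040 − 8.19) × 7.00 / [2050 × (1 + 0.0487 × 7.00)] = 1.04×10^7 / 2749 = 3768 m³.

V ≈ 3770 m³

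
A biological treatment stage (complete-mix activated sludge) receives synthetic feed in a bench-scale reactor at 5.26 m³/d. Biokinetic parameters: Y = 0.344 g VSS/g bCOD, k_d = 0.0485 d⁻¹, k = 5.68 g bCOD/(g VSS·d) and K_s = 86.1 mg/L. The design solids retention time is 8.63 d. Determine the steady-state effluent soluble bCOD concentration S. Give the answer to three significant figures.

For a completely mixed reactor with recycle the Lawrence–McCarty relation gives S = K_s·(1 + k_d·θ_c) / [θ_c·(Y·k − k_d) − 1] = 86.1 × (1 + 0.0485 × 8.63) / [8.63 × (0.344 × 5.68 − 0.0485) − 1] = 122.1 / 15.44 = 7.909 mg/L.

S ≈ 7.91 mg/L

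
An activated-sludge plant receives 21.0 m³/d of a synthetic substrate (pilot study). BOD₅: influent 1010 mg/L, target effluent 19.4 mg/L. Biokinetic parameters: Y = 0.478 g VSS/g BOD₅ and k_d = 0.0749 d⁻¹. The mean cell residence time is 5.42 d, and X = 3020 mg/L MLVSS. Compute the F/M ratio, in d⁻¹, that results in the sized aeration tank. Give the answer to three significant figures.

Rearranging the biomass balance for a CMAS with decay, V = Y·Q·ΔS·θ_c / [X·(1+k_d θ_c)] = 0.478 × 21.0 × (1010 − 19.4) × 5.42 / [3020 × (1 + 0.0749 × 5.42)] = 5.39×10^4 / 4246 = 12.69 m³.
Food-to-microorganism ratio F/M = Q S₀ / (V X) = 21.0 × 1010 / (12.69 × 3020) = 0.5533 d⁻¹.

F/M ≈ 0.553 d⁻¹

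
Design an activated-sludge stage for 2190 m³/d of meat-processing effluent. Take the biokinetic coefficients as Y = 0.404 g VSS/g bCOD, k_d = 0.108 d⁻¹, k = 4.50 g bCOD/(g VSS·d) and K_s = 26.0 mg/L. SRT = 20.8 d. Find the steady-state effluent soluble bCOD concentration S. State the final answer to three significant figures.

From the Monod/SRT balance for a CMAS, S = K_s·(1+k_d θ_c)/[θ_c·(Y k − k_d) − 1] = 26.0 × (1 + 0.108 × 20.8) / [20.8 × (0.404 × 4.50 − 0.108) − 1] = 84.41 / 34.57 = 2.442 mg/L.

S ≈ 2.44 mg/L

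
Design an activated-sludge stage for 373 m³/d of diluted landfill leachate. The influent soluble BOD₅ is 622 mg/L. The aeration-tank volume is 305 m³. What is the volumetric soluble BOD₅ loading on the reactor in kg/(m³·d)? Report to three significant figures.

Applied soluble BOD₅ load per unit volume = Q·S₀/V = (373 × 622/1000)/305.0 = 0.7607 kg soluble BOD₅·m⁻³·d⁻¹.

L_v ≈ 0.761 kg soluble BOD₅/(m³·d)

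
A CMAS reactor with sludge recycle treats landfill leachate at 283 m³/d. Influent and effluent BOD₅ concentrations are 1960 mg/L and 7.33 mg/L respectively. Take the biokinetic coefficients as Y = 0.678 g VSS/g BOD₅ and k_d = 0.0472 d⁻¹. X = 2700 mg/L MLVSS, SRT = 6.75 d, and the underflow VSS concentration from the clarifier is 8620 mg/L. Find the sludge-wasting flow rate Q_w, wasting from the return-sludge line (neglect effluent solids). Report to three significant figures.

Steady-state biomass mass balance: V·X·(1 + k_d·θ_c) = Y·Q·(S₀ − S)·θ_c, so V = 0.678 × 283 × (1960 − 7.33) × 6.75 / [2700 × (1 + 0.0472 × 6.75)] = 2.53×10^6 / 3560 = 710.3 m³.
Q_w = (V·X)/(θ_c X_r) = 710.3 × 2700 / (6.75 × 8620) = 32.96 m³/d.

Q_w ≈ 33.0 m³/d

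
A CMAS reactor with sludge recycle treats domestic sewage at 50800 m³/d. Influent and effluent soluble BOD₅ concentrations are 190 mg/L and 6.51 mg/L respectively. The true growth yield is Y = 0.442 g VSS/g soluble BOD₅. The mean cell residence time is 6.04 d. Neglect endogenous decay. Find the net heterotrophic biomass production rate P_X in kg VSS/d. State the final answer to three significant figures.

P_X ≈ 4120 kg VSS/d

Since k_d ≈ 0, Y_obs = Y = 0.442 g VSS/g soluble BOD₅.
Mass of soluble BOD₅ removed per day: Q(S₀ − S) = 50800 × 183.5 g/m³ = 9321 kg/d.
Net biomass production P_X = Y_obs × Q·(S₀ − S) = 0.4420 × 9321 = 4120 kg VSS/d.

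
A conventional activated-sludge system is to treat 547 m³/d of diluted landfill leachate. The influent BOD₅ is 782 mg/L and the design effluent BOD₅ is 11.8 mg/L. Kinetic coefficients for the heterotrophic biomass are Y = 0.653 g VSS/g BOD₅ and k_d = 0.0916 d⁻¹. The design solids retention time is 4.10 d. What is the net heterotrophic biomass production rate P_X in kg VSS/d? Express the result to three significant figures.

Observed yield with endogenous decay: Y_obs = Y / (1 + k_d·θ_c) = 0.653 / (1 + 0.0916 × 4.10) = 0.653 / 1.376 = 0.4747 g VSS/g BOD₅.
Substrate removed = Q·(S₀ − S) = 547 m³/d × (782 − 11.8) g/m³ = 4.21×10^5 g/d = 421.3 kg/d.
Net biomass production P_X = Y_obs × Q·(S₀ − S) = 0.4747 × 421.3 = 200.0 kg VSS/d.

P_X ≈ 200 kg VSS/d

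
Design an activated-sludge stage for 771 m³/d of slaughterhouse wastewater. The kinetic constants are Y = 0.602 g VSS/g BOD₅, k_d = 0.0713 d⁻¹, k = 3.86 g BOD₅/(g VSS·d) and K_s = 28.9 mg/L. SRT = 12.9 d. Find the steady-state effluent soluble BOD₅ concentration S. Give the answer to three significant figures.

S ≈ 1.98 mg/L

From the Monod/SRT balance for a CMAS, S = K_s·(1+k_d θ_c)/[θ_c·(Y k − k_d) − 1] = 28.9 × (1 + 0.0713 × 12.9) / [12.9 × (0.602 × 3.86 − 0.0713) − 1] = 55.48 / 28.06 = 1.978 mg/L.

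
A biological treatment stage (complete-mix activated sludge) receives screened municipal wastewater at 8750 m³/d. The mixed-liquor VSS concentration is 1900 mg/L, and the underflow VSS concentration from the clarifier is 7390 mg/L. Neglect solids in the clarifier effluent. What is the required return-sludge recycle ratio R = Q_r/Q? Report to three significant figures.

R = Q_r/Q = X/(X_r − X) = 1900 / (7390 − 1900) = 0.3461.

R ≈ 0.346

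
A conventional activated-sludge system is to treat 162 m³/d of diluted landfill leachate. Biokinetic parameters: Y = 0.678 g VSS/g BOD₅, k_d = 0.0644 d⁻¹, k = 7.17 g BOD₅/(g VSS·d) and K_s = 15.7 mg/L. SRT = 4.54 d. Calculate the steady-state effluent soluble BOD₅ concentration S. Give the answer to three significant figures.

S ≈ 0.977 mg/L

From the Monod/SRT balance for a CMAS, S = K_s·(1+k_d θ_c)/[θ_c·(Y k − k_d) − 1] = 15.7 × (1 + 0.0644 × 4.54) / [4.54 × (0.678 × 7.17 − 0.0644) − 1] = 20.29 / 20.78 = 0.9765 mg/L.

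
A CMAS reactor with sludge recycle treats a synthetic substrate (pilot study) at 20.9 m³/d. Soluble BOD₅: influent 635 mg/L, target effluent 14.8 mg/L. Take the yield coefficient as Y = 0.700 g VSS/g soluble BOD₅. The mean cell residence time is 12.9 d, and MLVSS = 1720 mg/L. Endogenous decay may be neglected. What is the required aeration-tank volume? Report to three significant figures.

V·X = Y·Q·ΔS·θ_c gives V = 0.700 × 20.9 × (635 − 14.8) × 12.9 / 1720 = 68.05 m³.

V ≈ 68.1 m³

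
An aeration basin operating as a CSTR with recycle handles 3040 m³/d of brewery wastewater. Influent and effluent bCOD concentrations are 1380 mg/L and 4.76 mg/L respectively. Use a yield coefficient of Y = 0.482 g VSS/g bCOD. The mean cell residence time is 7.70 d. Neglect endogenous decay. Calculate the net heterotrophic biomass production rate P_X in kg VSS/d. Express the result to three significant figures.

P_X ≈ 2020 kg VSS/d

Since k_d ≈ 0, Y_obs = Y = 0.482 g VSS/g bCOD.
ΔS = 1380 − 4.76 = 1375 mg/L, so the substrate removal rate is 3040 × 1375/1000 = 4181 kg bCOD/d.
Biomass produced: P_X = Y_obs·Q·ΔS = 0.4820 × 4181 ≈ 2015 kg VSS/d.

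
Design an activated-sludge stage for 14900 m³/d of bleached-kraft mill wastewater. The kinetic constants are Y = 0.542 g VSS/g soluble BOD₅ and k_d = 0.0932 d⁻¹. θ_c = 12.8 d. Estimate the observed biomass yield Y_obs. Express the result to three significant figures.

Y_obs ≈ 0.247 g VSS/g soluble BOD₅

The observed yield is Y_obs = Y/(1 + k_d·θ_c) = 0.542 / (1 + 0.0932 × 12.8) = 0.542 / 2.193 = 0.2472 g VSS per g soluble BOD₅ removed.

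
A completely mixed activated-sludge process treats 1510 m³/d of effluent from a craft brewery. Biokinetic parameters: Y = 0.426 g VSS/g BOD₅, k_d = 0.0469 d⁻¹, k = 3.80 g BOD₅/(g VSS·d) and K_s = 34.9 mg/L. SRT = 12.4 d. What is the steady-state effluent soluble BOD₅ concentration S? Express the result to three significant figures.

Effluent substrate depends only on kinetics and SRT: S = K_s(1 + k_d θ_c) / [θ_c(Yk − k_d) − 1] = 34.9 × (1 + 0.0469 × 12.4) / [12.4 × (0.426 × 3.80 − 0.0469) − 1] = 55.20 / 18.49 = 2.985 mg/L.

S ≈ 2.98 mg/L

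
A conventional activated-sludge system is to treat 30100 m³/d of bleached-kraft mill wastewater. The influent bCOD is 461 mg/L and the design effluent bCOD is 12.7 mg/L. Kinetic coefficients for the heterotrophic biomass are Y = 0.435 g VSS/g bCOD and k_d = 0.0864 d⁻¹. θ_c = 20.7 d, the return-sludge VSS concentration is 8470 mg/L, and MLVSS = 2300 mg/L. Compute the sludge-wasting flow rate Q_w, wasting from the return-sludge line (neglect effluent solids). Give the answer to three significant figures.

Q_w ≈ 249 m³/d

Steady-state biomass mass balance: V·X·(1 + k_d·θ_c) = Y·Q·(S₀ − S)·θ_c, so V = 0.435 × 30100 × (461 − 12.7) × 20.7 / [2300 × (1 + 0.0864 × 20.7)] = 1.22×10^8 / 6414 = 18945 m³.
Wasting from the return line (neglecting effluent solids): Q_w = V·X / (θ_c·X_r) = 18945 × 2300 / (20.7 × 8470) = 248.5 m³/d.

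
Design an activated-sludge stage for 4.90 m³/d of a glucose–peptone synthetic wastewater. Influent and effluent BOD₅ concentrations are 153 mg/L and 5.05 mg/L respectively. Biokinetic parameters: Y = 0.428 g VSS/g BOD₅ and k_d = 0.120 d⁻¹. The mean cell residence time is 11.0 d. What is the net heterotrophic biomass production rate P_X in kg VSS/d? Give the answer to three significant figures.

The observed yield is Y_obs = Y/(1 + k_d·θ_c) = 0.428 / (1 + 0.120 × 11.0) = 0.428 / 2.320 = 0.1845 g VSS per g BOD₅ removed.
Substrate removed = Q·(S₀ − S) = 4.90 m³/d × (153 − 5.05) g/m³ = 7.25×10^2 g/d = 0.7250 kg/d.
Biomass produced: P_X = Y_obs·Q·ΔS = 0.1845 × 0.7250 ≈ 0.1337 kg VSS/d.

P_X ≈ 0.134 kg VSS/d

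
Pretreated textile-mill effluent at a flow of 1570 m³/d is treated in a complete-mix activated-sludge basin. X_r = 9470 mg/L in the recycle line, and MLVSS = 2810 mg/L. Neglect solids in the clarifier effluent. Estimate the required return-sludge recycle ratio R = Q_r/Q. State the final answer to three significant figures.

R = Q_r/Q = X/(X_r − X) = 2810 / (9470 − 2810) = 0.4219.

R ≈ 0.422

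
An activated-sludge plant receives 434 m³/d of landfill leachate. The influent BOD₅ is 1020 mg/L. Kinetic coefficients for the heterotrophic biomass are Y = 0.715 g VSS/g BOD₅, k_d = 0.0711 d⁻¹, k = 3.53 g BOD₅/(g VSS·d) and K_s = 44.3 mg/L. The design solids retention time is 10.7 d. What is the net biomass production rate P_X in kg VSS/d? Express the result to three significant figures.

Effluent substrate depends only on kinetics and SRT: S = K_s(1 + k_d θ_c) / [θ_c(Yk − k_d) − 1] = 44.3 × (1 + 0.0711 × 10.7) / [10.7 × (0.715 × 3.53 − 0.0711) − 1] = 78.00 / 25.25 = 3.090 mg/L.
Correct the yield for decay: Y_obs = Y/(1 + k_d θ_c) = 0.715 / (1 + 0.0711 × 10.7) = 0.715 / 1.761 = 0.4061.
Mass of BOD₅ removed per day: Q(S₀ − S) = 434 × 1017 g/m³ = 441.3 kg/d.
Biomass produced: P_X = Y_obs·Q·ΔS = 0.4061 × 441.3 ≈ 179.2 kg VSS/d.

P_X ≈ 179 kg VSS/d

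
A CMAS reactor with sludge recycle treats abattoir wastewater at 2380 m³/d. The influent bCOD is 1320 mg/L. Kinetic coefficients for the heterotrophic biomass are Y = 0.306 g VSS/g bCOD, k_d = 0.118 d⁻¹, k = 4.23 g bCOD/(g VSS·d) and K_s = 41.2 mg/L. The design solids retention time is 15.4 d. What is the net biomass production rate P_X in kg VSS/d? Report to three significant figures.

Effluent substrate depends only on kinetics and SRT: S = K_s(1 + k_d θ_c) / [θ_c(Yk − k_d) − 1] = 41.2 × (1 + 0.118 × 15.4) / [15.4 × (0.306 × 4.23 − 0.118) − 1] = 116.1 / 17.12 = 6.781 mg/L.
Observed yield with endogenous decay: Y_obs = Y / (1 + k_d·θ_c) = 0.306 / (1 + 0.118 × 15.4) = 0.306 / 2.817 = 0.1086 g VSS/g bCOD.
Mass of bCOD removed per day: Q(S₀ − S) = 2380 × 1313 g/m³ = 3125 kg/d.
P_X = Y_obs · Q(S₀ − S) = 0.1086 × 3125 = 339.5 kg VSS/d.

P_X ≈ 339 kg VSS/d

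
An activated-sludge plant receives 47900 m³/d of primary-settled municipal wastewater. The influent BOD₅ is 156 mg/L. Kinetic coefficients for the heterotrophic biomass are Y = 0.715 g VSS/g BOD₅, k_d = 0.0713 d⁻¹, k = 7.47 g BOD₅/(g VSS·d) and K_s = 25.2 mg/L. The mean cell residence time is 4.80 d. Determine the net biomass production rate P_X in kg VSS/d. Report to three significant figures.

Effluent substrate depends only on kinetics and SRT: S = K_s(1 + k_d θ_c) / [θ_c(Yk − k_d) − 1] = 25.2 × (1 + 0.0713 × 4.80) / [4.80 × (0.715 × 7.47 − 0.0713) − 1] = 33.82 / 24.29 = 1.392 mg/L.
Y_obs = Y / (1 + k_d θ_c) = 0.715 / (1 + 0.0713 × 4.80) = 0.715 / 1.342 = 0.5327.
Mass of BOD₅ removed per day: Q(S₀ − S) = 47900 × 154.6 g/m³ = 7406 kg/d.
So the net sludge growth is P_X = 0.5327 × 7406 = 3945 kg VSS/d.

P_X ≈ 3950 kg VSS/d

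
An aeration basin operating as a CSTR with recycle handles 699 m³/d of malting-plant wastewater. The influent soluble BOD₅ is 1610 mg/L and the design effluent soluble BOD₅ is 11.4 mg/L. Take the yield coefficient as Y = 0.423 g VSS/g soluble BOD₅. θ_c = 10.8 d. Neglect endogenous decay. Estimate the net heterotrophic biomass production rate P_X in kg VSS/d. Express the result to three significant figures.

Since k_d ≈ 0, Y_obs = Y = 0.423 g VSS/g soluble BOD₅.
Mass of soluble BOD₅ removed per day: Q(S₀ − S) = 699 × 1599 g/m³ = 1117 kg/d.
Biomass produced: P_X = Y_obs·Q·ΔS = 0.4230 × 1117 ≈ 472.7 kg VSS/d.

P_X ≈ 473 kg VSS/d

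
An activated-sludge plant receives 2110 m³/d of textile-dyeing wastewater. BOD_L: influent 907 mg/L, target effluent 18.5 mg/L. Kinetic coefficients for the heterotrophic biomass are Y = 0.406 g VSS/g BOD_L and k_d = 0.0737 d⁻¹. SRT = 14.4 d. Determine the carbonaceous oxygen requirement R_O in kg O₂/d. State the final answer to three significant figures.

R_O ≈ 1350 kg O₂/d

Correct the yield for decay: Y_obs = Y/(1 + k_d θ_c) = 0.406 / (1 + 0.0737 × 14.4) = 0.406 / 2.061 = 0.1970.
Substrate removed = Q·(S₀ − S) = 2110 m³/d × (907 − 18.5) g/m³ = 1.87×10^6 g/d = 1875 kg/d.
P_X = Y_obs·Q·(S₀ − S) = 0.1970 × 1875 = 369.3 kg VSS/d.
R_O = Q·(S₀ − S) − 1.42·P_X = 1875 − 1.42 × 369.3 = 1350 kg O₂/d.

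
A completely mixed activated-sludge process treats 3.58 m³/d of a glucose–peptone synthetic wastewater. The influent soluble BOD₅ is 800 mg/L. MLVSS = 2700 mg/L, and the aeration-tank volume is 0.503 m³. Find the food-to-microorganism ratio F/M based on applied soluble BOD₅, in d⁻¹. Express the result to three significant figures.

F/M ≈ 2.11 d⁻¹

F/M = Q·S₀ / (V·X) = 3.58 × 800 / (0.5030 × 2700) = 2.109 g soluble BOD₅·(g VSS·d)⁻¹.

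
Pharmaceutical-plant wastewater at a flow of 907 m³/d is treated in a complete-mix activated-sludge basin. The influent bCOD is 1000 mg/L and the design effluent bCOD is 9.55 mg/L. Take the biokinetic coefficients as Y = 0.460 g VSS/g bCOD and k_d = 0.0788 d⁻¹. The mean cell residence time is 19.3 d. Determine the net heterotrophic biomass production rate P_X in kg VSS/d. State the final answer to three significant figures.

The observed yield is Y_obs = Y/(1 + k_d·θ_c) = 0.460 / (1 + 0.0788 × 19.3) = 0.460 / 2.521 = 0.1825 g VSS per g bCOD removed.
Mass of bCOD removed per day: Q(S₀ − S) = 907 × 990.5 g/m³ = 898.3 kg/d.
P_X = Y_obs · Q(S₀ − S) = 0.1825 × 898.3 = 163.9 kg VSS/d.

P_X ≈ 164 kg VSS/d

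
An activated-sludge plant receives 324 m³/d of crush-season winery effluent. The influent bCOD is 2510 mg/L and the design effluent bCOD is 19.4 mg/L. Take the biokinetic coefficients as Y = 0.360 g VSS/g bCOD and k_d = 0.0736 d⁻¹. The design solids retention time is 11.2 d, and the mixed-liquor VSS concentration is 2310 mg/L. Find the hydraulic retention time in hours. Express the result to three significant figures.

τ ≈ 57.2 h

Steady-state biomass mass balance: V·X·(1 + k_d·θ_c) = Y·Q·(S₀ − S)·θ_c, so V = 0.360 × 324 × (2510 − 19.4) × 11.2 / [2310 × (1 + 0.0736 × 11.2)] = 3.25×10^6 / 4214 = 772.1 m³.
HRT = V/Q = 772.1 m³ / 324 m³·d⁻¹ = 2.383 d × 24 = 57.19 h.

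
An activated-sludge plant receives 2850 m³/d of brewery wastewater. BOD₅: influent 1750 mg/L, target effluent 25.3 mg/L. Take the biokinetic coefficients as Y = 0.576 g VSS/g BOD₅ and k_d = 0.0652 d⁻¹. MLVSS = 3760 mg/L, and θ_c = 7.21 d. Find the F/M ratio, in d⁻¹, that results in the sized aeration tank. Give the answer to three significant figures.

F/M ≈ 0.359 d⁻¹

Rearranging the biomass balance for a CMAS with decay, V = Y·Q·ΔS·θ_c / [X·(1+k_d θ_c)] = 0.576 × 2850 × (1750 − 25.3) × 7.21 / [3760 × (1 + 0.0652 × 7.21)] = 2.04×10^7 / 5528 = 3693 m³.
F/M = Q·S₀ / (V·X) = 2850 × 1750 / (3693 × 3760) = 0.3592 g BOD₅·(g VSS·d)⁻¹.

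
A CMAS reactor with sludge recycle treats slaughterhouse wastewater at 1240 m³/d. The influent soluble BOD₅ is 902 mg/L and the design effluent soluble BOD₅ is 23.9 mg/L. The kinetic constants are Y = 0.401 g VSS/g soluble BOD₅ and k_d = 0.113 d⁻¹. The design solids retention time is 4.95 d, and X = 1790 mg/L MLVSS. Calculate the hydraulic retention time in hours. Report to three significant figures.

τ ≈ 15.0 h

From the SRT design equation V = Y Q (S₀−S) θ_c / [X (1 + k_d θ_c)] = 0.401 × 1240 × (902 − 23.9) × 4.95 / [1790 × (1 + 0.113 × 4.95)] = 2.16×10^6 / 2791 = 774.3 m³.
HRT = V/Q = 774.3 m³ / 1240 m³·d⁻¹ = 0.6244 d × 24 = 14.99 h.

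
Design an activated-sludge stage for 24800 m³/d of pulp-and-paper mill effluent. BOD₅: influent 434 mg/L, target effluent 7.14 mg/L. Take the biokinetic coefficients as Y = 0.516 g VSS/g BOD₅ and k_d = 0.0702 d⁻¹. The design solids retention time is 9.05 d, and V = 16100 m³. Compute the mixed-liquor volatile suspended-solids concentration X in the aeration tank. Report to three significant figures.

X ≈ 1880 mg/L

From V·X·(1 + k_d·θ_c) = Y·Q·(S₀ − S)·θ_c: X = 0.516 × 24800 × (434 − 7.14) × 9.05 / [16100 × (1 + 0.0702 × 9.05)] = 1878 mg/L.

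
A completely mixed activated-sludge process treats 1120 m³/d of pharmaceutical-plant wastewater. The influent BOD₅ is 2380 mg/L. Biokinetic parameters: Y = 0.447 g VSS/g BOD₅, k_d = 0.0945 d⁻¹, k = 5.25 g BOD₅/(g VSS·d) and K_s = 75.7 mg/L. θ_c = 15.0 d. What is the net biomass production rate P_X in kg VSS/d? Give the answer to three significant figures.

P_X ≈ 492 kg VSS/d

For a completely mixed reactor with recycle the Lawrence–McCarty relation gives S = K_s·(1 + k_d·θ_c) / [θ_c·(Y·k − k_d) − 1] = 75.7 × (1 + 0.0945 × 15.0) / [15.0 × (0.447 × 5.25 − 0.0945) − 1] = 183.0 / 32.78 = 5.582 mg/L.
Correct the yield for decay: Y_obs = Y/(1 + k_d θ_c) = 0.447 / (1 + 0.0945 × 15.0) = 0.447 / 2.417 = 0.1849.
Mass of BOD₅ removed per day: Q(S₀ − S) = 1120 × 2374 g/m³ = 2659 kg/d.
So the net sludge growth is P_X = 0.1849 × 2659 = 491.7 kg VSS/d.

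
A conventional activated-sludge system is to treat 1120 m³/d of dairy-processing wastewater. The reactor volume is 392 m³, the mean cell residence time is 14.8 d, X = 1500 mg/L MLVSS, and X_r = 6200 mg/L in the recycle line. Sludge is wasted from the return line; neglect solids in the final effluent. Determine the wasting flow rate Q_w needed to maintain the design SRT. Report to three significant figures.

Q_w ≈ 6.41 m³/d

Wasting from the return line (neglecting effluent solids): Q_w = V·X / (θ_c·X_r) = 392.0 × 1500 / (14.8 × 6200) = 6.408 m³/d.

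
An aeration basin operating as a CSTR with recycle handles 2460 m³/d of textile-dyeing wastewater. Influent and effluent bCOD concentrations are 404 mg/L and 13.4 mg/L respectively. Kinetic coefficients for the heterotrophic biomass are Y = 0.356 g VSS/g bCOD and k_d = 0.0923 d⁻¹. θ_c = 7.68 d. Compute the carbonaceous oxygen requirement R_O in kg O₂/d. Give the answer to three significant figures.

Observed yield with endogenous decay: Y_obs = Y / (1 + k_d·θ_c) = 0.356 / (1 + 0.0923 × 7.68) = 0.356 / 1.709 = 0.2083 g VSS/g bCOD.
Q·(S₀ − S) = 2460 × (404 − 13.4) × 10⁻³ = 960.9 kg/d removed.
Net sludge production P_X = 0.2083 × 960.9 = 200.2 kg VSS/d.
R_O = Q·(S₀ − S) − 1.42·P_X = 960.9 − 1.42 × 200.2 = 676.6 kg O₂/d.

R_O ≈ 677 kg O₂/d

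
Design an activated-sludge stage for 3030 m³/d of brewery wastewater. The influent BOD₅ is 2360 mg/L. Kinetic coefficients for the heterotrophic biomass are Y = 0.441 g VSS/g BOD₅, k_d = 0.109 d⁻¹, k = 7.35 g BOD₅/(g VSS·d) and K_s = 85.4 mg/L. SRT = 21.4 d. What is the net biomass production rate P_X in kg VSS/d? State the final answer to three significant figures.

P_X ≈ 945 kg VSS/d

From the Monod/SRT balance for a CMAS, S = K_s·(1+k_d θ_c)/[θ_c·(Y k − k_d) − 1] = 85.4 × (1 + 0.109 × 21.4) / [21.4 × (0.441 × 7.35 − 0.109) − 1] = 284.6 / 66.03 = 4.310 mg/L.
Correct the yield for decay: Y_obs = Y/(1 + k_d θ_c) = 0.441 / (1 + 0.109 × 21.4) = 0.441 / 3.333 = 0.1323.
Mass of BOD₅ removed per day: Q(S₀ − S) = 3030 × 2356 g/m³ = 7138 kg/d.
P_X = Y_obs · Q(S₀ − S) = 0.1323 × 7138 = 944.5 kg VSS/d.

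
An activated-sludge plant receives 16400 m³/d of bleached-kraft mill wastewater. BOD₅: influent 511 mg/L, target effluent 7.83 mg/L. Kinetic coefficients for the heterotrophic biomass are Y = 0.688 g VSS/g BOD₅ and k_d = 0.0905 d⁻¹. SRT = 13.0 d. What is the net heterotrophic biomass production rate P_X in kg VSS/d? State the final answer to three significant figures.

P_X ≈ 2610 kg VSS/d

Correct the yield for decay: Y_obs = Y/(1 + k_d θ_c) = 0.688 / (1 + 0.0905 × 13.0) = 0.688 / 2.176 = 0.3161.
Substrate removed = Q·(S₀ − S) = 16400 m³/d × (511 − 7.83) g/m³ = 8.25×10^6 g/d = 8252 kg/d.
So the net sludge growth is P_X = 0.3161 × 8252 = 2608 kg VSS/d.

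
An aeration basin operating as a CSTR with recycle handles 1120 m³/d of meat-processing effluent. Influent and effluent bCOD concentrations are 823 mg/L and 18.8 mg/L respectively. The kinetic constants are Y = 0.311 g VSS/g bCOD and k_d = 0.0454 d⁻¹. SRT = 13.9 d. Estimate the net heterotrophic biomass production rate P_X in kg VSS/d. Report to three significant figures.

P_X ≈ 172 kg VSS/d

Correct the yield for decay: Y_obs = Y/(1 + k_d θ_c) = 0.311 / (1 + 0.0454 × 13.9) = 0.311 / 1.631 = 0.1907.
Mass of bCOD removed per day: Q(S₀ − S) = 1120 × 804.2 g/m³ = 900.7 kg/d.
P_X = Y_obs · Q(S₀ − S) = 0.1907 × 900.7 = 171.7 kg VSS/d.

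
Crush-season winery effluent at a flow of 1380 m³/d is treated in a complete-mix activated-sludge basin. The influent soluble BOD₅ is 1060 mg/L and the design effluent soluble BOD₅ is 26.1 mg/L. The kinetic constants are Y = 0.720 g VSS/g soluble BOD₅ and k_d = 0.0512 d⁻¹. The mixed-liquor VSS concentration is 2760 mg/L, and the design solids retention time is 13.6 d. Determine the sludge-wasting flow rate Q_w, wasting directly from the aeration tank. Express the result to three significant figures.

Q_w ≈ 219 m³/d

From the SRT design equation V = Y Q (S₀−S) θ_c / [X (1 + k_d θ_c)] = 0.720 × 1380 × (1060 − 26.1) × 13.6 / [2760 × (1 + 0.0512 × 13.6)] = 1.4×10^7 / 4682 = 2984 m³.
For wasting at MLVSS concentration, Q_w = V/θ_c = 2984/13.6 = 219.4 m³/d.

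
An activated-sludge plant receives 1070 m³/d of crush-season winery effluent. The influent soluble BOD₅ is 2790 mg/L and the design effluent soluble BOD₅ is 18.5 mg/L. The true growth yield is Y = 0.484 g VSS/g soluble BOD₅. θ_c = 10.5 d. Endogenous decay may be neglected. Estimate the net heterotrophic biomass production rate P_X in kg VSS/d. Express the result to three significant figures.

P_X ≈ 1440 kg VSS/d

No decay correction is needed, so Y_obs = Y = 0.484.
Substrate removed = Q·(S₀ − S) = 1070 m³/d × (2790 − 18.5) g/m³ = 2.97×10^6 g/d = 2966 kg/d.
P_X = Y_obs · Q(S₀ − S) = 0.4840 × 2966 = 1435 kg VSS/d.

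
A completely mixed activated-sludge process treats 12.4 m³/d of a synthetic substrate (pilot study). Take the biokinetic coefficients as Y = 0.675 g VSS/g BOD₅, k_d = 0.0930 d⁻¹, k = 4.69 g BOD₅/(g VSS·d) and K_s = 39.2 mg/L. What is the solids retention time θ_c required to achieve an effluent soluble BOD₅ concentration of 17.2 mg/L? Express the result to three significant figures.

At the target effluent, Y k S/(K_s+S) = 0.675×4.69×17.2/56.40 = 0.9654 d⁻¹.
Then 1/θ_c = μ − k_d = 0.9654 − 0.0930 = 0.8724 d⁻¹, giving θ_c = 1.146 d.

θ_c ≈ 1.15 d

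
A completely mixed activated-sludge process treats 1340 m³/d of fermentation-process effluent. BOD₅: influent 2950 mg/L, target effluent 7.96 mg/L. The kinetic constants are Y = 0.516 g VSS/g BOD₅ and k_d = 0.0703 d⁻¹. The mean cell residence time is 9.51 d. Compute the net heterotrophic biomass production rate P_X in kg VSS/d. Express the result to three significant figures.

P_X ≈ 1220 kg VSS/d

Correct the yield for decay: Y_obs = Y/(1 + k_d θ_c) = 0.516 / (1 + 0.0703 × 9.51) = 0.516 / 1.669 = 0.3092.
Substrate removed = Q·(S₀ − S) = 1340 m³/d × (2950 − 7.96) g/m³ = 3.94×10^6 g/d = 3942 kg/d.
Biomass produced: P_X = Y_obs·Q·ΔS = 0.3092 × 3942 ≈ 1219 kg VSS/d.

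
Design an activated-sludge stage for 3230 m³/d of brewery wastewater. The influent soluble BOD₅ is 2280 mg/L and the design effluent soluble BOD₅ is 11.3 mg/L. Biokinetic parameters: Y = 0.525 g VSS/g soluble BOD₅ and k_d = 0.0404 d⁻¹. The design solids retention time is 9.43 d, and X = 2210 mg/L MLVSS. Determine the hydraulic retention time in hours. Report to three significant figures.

From the SRT design equation V = Y Q (S₀−S) θ_c / [X (1 + k_d θ_c)] = 0.525 × 3230 × (2280 − 11.3) × 9.43 / [2210 × (1 + 0.0404 × 9.43)] = 3.63×10^7 / 3052 = 11887 m³.
HRT = V/Q = 11887 m³ / 3230 m³·d⁻¹ = 3.680 d × 24 = 88.32 h.

τ ≈ 88.3 h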